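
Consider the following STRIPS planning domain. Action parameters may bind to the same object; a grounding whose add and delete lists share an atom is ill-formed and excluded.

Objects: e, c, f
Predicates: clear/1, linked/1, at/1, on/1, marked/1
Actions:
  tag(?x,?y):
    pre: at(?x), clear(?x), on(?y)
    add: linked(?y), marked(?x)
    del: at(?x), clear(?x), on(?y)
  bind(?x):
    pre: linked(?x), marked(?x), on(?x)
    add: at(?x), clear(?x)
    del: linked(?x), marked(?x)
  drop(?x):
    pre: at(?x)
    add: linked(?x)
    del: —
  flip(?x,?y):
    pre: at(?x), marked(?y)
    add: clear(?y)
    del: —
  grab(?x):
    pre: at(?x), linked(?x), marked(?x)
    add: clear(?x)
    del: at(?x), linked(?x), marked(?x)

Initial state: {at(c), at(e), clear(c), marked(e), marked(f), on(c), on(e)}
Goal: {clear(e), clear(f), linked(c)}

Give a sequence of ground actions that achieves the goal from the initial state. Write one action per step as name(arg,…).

1. tag(c,c)  →  {at(e), linked(c), marked(c), marked(e), marked(f), on(e)}
2. flip(e,e)  →  {at(e), clear(e), linked(c), marked(c), marked(e), marked(f), on(e)}
3. flip(e,f)  →  {at(e), clear(e), clear(f), linked(c), marked(c), marked(e), marked(f), on(e)}

tag(c,c); flip(e,e); flip(e,f)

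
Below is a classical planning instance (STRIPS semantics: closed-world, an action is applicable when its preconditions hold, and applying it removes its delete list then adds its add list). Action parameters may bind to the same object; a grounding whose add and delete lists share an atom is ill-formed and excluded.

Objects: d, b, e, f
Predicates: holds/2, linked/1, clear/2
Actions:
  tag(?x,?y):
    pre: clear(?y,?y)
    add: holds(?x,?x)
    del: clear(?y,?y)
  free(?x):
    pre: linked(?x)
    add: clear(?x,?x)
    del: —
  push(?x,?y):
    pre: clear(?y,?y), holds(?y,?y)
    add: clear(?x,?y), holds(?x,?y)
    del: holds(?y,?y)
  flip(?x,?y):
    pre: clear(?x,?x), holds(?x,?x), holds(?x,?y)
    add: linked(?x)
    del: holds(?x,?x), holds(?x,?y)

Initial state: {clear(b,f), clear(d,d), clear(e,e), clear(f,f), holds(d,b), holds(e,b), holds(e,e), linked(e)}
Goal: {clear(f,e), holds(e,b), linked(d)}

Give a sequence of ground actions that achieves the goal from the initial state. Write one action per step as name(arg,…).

tag(d,f); push(f,e); flip(d,d)

1. tag(d,f)  →  {clear(b,f), clear(d,d), clear(e,e), holds(d,b), holds(d,d), holds(e,b), holds(e,e), linked(e)}
2. push(f,e)  →  {clear(b,f), clear(d,d), clear(e,e), clear(f,e), holds(d,b), holds(d,d), holds(e,b), holds(f,e), linked(e)}
3. flip(d,d)  →  {clear(b,f), clear(d,d), clear(e,e), clear(f,e), holds(d,b), holds(e,b), holds(f,e), linked(d), linked(e)}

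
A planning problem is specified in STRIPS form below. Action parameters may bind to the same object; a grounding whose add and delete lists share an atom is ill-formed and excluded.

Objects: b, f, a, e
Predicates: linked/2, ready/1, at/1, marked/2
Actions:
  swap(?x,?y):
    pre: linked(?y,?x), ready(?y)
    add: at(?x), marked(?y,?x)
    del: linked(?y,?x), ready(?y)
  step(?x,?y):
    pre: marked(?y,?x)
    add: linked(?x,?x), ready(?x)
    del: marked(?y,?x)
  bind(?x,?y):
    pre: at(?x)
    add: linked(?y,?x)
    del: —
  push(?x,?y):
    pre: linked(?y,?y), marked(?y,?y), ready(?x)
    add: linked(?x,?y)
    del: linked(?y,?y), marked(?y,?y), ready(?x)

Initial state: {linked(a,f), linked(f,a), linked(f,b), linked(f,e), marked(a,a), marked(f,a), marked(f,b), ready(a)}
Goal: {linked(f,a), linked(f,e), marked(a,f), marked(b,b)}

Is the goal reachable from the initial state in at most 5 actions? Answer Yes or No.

1. swap(f,a)  →  {at(f), linked(f,a), linked(f,b), linked(f,e), marked(a,a), marked(a,f), marked(f,a), marked(f,b)}
2. step(b,f)  →  {at(f), linked(b,b), linked(f,a), linked(f,b), linked(f,e), marked(a,a), marked(a,f), marked(f,a), ready(b)}
3. swap(b,b)  →  {at(b), at(f), linked(f,a), linked(f,b), linked(f,e), marked(a,a), marked(a,f), marked(b,b), marked(f,a)}
optimal plan length = 3; 3 ≤ 5

Yes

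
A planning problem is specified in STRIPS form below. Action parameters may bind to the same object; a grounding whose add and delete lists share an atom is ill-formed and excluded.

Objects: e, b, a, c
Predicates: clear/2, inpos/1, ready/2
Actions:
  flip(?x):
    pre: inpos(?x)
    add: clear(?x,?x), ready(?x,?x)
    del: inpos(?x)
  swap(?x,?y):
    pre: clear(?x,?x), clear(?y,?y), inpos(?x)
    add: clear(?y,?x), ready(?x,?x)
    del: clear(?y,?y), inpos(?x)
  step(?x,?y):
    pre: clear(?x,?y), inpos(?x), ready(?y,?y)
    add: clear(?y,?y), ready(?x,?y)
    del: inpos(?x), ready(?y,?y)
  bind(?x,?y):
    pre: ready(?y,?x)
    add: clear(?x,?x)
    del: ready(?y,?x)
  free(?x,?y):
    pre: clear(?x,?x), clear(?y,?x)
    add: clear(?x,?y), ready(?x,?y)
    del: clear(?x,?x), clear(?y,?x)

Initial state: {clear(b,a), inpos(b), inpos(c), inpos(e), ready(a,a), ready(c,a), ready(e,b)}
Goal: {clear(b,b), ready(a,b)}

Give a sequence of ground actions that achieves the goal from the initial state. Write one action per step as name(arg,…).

1. flip(b)  →  {clear(b,a), clear(b,b), inpos(c), inpos(e), ready(a,a), ready(b,b), ready(c,a), ready(e,b)}
2. bind(a,a)  →  {clear(a,a), clear(b,a), clear(b,b), inpos(c), inpos(e), ready(b,b), ready(c,a), ready(e,b)}
3. free(a,b)  →  {clear(a,b), clear(b,b), inpos(c), inpos(e), ready(a,b), ready(b,b), ready(c,a), ready(e,b)}

flip(b); bind(a,a); free(a,b)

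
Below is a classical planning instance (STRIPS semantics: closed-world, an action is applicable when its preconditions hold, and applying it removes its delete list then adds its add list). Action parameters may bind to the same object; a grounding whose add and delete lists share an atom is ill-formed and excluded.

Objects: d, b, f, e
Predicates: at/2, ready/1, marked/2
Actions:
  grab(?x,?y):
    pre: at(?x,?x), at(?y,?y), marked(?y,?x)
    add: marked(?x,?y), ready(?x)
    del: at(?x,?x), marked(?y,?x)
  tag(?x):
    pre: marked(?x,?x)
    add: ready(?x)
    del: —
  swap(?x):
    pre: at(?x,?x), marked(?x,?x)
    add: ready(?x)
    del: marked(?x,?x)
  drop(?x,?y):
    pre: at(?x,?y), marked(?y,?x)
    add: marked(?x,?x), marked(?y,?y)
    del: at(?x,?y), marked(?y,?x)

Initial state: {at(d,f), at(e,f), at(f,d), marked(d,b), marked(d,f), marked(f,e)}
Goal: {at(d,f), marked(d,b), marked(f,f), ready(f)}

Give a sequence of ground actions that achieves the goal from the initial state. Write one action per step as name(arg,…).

drop(f,d); tag(f)

1. drop(f,d)  →  {at(d,f), at(e,f), marked(d,b), marked(d,d), marked(f,e), marked(f,f)}
2. tag(f)  →  {at(d,f), at(e,f), marked(d,b), marked(d,d), marked(f,e), marked(f,f), ready(f)}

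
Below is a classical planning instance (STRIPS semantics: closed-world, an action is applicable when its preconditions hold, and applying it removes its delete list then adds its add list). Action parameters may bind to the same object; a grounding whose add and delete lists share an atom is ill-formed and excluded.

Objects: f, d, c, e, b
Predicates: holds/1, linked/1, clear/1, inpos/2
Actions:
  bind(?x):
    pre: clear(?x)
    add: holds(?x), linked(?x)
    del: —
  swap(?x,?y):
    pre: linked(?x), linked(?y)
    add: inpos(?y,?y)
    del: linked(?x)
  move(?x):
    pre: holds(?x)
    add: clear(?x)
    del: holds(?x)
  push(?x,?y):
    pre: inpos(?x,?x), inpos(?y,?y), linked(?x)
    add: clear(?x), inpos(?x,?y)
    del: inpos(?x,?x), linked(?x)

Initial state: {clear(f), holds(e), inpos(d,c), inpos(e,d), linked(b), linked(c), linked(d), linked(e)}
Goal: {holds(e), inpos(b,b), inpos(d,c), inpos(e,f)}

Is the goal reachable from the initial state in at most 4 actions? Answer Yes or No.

1. bind(f)  →  {clear(f), holds(e), holds(f), inpos(d,c), inpos(e,d), linked(b), linked(c), linked(d), linked(e), linked(f)}
2. swap(f,f)  →  {clear(f), holds(e), holds(f), inpos(d,c), inpos(e,d), inpos(f,f), linked(b), linked(c), linked(d), linked(e)}
3. swap(d,e)  →  {clear(f), holds(e), holds(f), inpos(d,c), inpos(e,d), inpos(e,e), inpos(f,f), linked(b), linked(c), linked(e)}
4. swap(c,b)  →  {clear(f), holds(e), holds(f), inpos(b,b), inpos(d,c), inpos(e,d), inpos(e,e), inpos(f,f), linked(b), linked(e)}
5. push(e,f)  →  {clear(e), clear(f), holds(e), holds(f), inpos(b,b), inpos(d,c), inpos(e,d), inpos(e,f), inpos(f,f), linked(b)}
optimal plan length = 5; 5 > 4

No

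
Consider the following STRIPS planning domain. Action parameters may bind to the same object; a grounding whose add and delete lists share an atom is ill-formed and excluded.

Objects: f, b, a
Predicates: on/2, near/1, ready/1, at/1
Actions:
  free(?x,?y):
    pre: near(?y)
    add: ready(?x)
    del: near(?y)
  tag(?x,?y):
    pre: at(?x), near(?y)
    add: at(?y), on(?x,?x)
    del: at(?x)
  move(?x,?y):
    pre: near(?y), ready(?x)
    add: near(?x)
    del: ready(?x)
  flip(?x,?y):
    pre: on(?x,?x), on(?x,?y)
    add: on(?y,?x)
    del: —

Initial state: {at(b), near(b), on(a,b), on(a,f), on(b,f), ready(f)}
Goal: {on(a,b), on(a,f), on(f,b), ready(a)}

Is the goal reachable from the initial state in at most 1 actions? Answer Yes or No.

No

1. move(f,b)  →  {at(b), near(b), near(f), on(a,b), on(a,f), on(b,f)}
2. free(a,b)  →  {at(b), near(f), on(a,b), on(a,f), on(b,f), ready(a)}
3. tag(b,f)  →  {at(f), near(f), on(a,b), on(a,f), on(b,b), on(b,f), ready(a)}
4. flip(b,f)  →  {at(f), near(f), on(a,b), on(a,f), on(b,b), on(b,f), on(f,b), ready(a)}
optimal plan length = 4; 4 > 1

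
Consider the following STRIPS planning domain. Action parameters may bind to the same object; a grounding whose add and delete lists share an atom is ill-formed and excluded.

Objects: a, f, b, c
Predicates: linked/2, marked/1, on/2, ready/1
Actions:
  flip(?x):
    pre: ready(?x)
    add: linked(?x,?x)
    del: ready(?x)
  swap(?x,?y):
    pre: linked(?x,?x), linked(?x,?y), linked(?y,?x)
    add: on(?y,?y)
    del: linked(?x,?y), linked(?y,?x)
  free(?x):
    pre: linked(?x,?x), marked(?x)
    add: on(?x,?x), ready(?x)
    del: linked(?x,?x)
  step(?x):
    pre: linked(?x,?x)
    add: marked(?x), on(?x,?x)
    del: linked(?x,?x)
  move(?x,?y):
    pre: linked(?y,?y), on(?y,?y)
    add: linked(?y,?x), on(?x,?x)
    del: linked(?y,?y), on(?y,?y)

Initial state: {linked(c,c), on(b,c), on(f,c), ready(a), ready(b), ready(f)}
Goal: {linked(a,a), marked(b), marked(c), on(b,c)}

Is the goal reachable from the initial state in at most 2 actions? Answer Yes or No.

No

1. flip(a)  →  {linked(a,a), linked(c,c), on(b,c), on(f,c), ready(b), ready(f)}
2. flip(b)  →  {linked(a,a), linked(b,b), linked(c,c), on(b,c), on(f,c), ready(f)}
3. step(b)  →  {linked(a,a), linked(c,c), marked(b), on(b,b), on(b,c), on(f,c), ready(f)}
4. step(c)  →  {linked(a,a), marked(b), marked(c), on(b,b), on(b,c), on(c,c), on(f,c), ready(f)}
optimal plan length = 4; 4 > 2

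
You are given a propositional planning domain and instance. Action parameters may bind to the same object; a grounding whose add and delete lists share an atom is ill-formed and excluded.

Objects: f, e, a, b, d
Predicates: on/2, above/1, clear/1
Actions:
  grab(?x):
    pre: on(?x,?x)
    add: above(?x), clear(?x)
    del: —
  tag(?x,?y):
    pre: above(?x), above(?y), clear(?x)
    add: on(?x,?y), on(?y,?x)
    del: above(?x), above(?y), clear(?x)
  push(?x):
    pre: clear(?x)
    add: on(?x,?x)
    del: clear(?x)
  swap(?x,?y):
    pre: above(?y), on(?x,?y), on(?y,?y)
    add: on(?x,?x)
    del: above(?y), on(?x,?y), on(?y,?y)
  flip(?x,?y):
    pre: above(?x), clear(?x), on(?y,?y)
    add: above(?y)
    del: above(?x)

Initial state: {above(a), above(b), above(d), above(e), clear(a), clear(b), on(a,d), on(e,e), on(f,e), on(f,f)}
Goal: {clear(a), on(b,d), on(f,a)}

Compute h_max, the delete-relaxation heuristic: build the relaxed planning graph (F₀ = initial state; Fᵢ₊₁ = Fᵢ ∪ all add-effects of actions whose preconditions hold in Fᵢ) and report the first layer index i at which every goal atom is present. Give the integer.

F0 = init (10 atoms)
F1 = F0 ∪ {above(f), clear(e), clear(f), on(a,a), on(a,b), on(a,e), on(b,a), on(b,b), on(b,d), on(b,e), on(d,a), on(d,b), on(e,a), on(e,b)}  (24 atoms)
F2 = F1 ∪ {on(a,f), on(b,f), on(d,d), on(d,e), on(d,f), on(e,d), on(e,f), on(f,a), on(f,b), on(f,d)}  (34 atoms)
goal ⊆ F2  ⇒  h_max = 2

2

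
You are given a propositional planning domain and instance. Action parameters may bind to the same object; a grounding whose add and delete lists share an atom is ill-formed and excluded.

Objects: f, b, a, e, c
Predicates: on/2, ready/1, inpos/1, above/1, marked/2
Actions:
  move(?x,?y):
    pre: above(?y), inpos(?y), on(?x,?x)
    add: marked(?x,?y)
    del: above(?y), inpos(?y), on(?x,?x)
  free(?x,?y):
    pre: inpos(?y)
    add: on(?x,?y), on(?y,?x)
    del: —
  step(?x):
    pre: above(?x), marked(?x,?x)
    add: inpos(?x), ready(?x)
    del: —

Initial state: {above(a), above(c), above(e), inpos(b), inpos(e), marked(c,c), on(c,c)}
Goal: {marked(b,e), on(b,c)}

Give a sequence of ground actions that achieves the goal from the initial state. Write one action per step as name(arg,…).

1. free(b,b)  →  {above(a), above(c), above(e), inpos(b), inpos(e), marked(c,c), on(b,b), on(c,c)}
2. move(b,e)  →  {above(a), above(c), inpos(b), marked(b,e), marked(c,c), on(c,c)}
3. free(c,b)  →  {above(a), above(c), inpos(b), marked(b,e), marked(c,c), on(b,c), on(c,b), on(c,c)}

free(b,b); move(b,e); free(c,b)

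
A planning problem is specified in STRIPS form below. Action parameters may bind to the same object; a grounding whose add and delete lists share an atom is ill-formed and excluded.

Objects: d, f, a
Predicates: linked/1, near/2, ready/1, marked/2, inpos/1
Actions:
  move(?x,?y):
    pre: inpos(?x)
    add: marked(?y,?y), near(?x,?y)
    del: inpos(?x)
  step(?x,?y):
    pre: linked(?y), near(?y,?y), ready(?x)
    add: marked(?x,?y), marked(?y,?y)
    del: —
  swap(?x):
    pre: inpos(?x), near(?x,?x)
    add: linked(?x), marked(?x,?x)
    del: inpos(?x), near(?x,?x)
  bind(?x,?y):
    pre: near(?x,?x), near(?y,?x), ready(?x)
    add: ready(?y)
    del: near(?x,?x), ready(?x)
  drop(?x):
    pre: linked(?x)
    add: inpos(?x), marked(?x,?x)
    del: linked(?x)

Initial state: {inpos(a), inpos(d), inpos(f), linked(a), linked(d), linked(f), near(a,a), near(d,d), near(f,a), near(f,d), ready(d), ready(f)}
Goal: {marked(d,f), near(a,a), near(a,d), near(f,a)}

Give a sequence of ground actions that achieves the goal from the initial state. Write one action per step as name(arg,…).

1. move(f,f)  →  {inpos(a), inpos(d), linked(a), linked(d), linked(f), marked(f,f), near(a,a), near(d,d), near(f,a), near(f,d), near(f,f), ready(d), ready(f)}
2. move(a,d)  →  {inpos(d), linked(a), linked(d), linked(f), marked(d,d), marked(f,f), near(a,a), near(a,d), near(d,d), near(f,a), near(f,d), near(f,f), ready(d), ready(f)}
3. step(d,f)  →  {inpos(d), linked(a), linked(d), linked(f), marked(d,d), marked(d,f), marked(f,f), near(a,a), near(a,d), near(d,d), near(f,a), near(f,d), near(f,f), ready(d), ready(f)}

move(f,f); move(a,d); step(d,f)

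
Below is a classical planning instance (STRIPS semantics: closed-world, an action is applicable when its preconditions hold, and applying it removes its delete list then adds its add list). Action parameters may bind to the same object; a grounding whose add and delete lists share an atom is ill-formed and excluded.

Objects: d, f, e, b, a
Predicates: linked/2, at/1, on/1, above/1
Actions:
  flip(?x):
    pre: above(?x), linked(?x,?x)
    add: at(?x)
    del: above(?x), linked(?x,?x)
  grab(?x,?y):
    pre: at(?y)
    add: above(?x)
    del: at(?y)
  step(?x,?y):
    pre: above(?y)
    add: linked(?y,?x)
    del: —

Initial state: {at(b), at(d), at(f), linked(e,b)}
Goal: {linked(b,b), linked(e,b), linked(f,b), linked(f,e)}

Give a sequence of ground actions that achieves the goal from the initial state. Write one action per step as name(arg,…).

1. grab(f,d)  →  {above(f), at(b), at(f), linked(e,b)}
2. grab(b,f)  →  {above(b), above(f), at(b), linked(e,b)}
3. step(e,f)  →  {above(b), above(f), at(b), linked(e,b), linked(f,e)}
4. step(b,f)  →  {above(b), above(f), at(b), linked(e,b), linked(f,b), linked(f,e)}
5. step(b,b)  →  {above(b), above(f), at(b), linked(b,b), linked(e,b), linked(f,b), linked(f,e)}

grab(f,d); grab(b,f); step(e,f); step(b,f); step(b,b)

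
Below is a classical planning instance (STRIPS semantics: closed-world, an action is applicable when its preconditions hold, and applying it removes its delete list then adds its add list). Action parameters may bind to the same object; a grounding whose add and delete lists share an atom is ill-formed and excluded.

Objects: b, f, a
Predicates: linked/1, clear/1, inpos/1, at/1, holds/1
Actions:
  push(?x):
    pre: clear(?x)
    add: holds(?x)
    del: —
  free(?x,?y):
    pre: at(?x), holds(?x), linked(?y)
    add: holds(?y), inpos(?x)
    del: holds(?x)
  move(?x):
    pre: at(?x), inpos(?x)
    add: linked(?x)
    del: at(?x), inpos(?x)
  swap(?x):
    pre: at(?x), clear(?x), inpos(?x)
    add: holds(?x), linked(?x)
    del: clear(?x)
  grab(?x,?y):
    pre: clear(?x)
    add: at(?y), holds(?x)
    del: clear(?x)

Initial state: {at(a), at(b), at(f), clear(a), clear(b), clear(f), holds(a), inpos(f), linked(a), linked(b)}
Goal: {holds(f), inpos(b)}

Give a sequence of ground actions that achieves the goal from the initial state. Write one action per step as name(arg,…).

1. push(b)  →  {at(a), at(b), at(f), clear(a), clear(b), clear(f), holds(a), holds(b), inpos(f), linked(a), linked(b)}
2. push(f)  →  {at(a), at(b), at(f), clear(a), clear(b), clear(f), holds(a), holds(b), holds(f), inpos(f), linked(a), linked(b)}
3. free(b,a)  →  {at(a), at(b), at(f), clear(a), clear(b), clear(f), holds(a), holds(f), inpos(b), inpos(f), linked(a), linked(b)}

push(b); push(f); free(b,a)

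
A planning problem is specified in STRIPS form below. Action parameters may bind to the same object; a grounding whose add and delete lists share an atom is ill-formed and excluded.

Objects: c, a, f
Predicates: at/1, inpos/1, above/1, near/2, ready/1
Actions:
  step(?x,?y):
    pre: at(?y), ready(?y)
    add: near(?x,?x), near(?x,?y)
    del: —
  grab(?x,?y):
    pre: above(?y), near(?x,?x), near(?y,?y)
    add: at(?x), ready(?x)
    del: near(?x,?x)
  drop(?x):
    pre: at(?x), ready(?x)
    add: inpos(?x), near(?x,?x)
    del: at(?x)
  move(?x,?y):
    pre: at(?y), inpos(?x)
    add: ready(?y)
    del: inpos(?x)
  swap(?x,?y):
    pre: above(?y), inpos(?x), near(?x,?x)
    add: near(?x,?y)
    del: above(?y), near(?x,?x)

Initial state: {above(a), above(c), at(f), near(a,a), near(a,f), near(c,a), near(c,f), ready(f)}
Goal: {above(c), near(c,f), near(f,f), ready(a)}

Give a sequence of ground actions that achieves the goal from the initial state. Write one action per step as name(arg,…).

step(f,f); grab(a,a)

1. step(f,f)  →  {above(a), above(c), at(f), near(a,a), near(a,f), near(c,a), near(c,f), near(f,f), ready(f)}
2. grab(a,a)  →  {above(a), above(c), at(a), at(f), near(a,f), near(c,a), near(c,f), near(f,f), ready(a), ready(f)}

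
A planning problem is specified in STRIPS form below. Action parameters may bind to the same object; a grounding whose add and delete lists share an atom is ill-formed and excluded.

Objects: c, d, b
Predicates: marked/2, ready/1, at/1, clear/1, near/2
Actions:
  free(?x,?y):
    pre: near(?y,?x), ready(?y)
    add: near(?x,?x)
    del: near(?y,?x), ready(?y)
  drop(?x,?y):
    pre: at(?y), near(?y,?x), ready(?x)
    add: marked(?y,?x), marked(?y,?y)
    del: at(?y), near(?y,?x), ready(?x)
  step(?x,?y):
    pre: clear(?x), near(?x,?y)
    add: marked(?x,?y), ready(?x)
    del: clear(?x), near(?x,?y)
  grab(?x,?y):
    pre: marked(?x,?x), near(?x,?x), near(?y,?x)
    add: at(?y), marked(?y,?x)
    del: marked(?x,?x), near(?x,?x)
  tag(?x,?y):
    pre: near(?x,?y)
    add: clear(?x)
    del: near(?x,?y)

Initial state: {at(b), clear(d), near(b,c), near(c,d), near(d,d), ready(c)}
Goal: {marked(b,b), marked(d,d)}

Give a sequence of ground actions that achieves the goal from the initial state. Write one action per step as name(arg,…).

drop(c,b); step(d,d)

1. drop(c,b)  →  {clear(d), marked(b,b), marked(b,c), near(c,d), near(d,d)}
2. step(d,d)  →  {marked(b,b), marked(b,c), marked(d,d), near(c,d), ready(d)}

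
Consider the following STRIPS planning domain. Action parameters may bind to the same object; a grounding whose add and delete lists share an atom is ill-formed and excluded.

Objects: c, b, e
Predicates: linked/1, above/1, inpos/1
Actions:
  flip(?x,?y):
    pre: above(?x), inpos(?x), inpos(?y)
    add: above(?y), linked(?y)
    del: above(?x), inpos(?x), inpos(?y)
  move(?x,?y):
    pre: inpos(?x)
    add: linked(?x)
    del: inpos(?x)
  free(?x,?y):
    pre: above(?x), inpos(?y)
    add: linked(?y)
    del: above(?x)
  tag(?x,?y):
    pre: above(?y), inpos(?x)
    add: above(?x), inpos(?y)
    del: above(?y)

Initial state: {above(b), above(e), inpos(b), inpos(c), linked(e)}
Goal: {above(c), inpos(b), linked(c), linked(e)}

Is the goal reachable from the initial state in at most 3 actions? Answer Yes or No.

1. free(b,c)  →  {above(e), inpos(b), inpos(c), linked(c), linked(e)}
2. tag(c,e)  →  {above(c), inpos(b), inpos(c), inpos(e), linked(c), linked(e)}
optimal plan length = 2; 2 ≤ 3

Yes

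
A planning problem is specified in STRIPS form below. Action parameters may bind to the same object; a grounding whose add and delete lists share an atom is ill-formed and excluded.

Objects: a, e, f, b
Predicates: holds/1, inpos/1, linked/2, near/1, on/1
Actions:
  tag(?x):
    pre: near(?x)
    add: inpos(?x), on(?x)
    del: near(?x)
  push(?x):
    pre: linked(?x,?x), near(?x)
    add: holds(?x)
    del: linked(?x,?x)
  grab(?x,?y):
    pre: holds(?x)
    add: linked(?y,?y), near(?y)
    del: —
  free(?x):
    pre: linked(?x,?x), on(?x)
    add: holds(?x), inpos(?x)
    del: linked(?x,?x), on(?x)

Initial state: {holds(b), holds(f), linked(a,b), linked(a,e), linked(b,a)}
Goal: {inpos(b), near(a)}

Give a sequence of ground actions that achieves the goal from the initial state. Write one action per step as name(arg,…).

1. grab(f,a)  →  {holds(b), holds(f), linked(a,a), linked(a,b), linked(a,e), linked(b,a), near(a)}
2. grab(f,b)  →  {holds(b), holds(f), linked(a,a), linked(a,b), linked(a,e), linked(b,a), linked(b,b), near(a), near(b)}
3. tag(b)  →  {holds(b), holds(f), inpos(b), linked(a,a), linked(a,b), linked(a,e), linked(b,a), linked(b,b), near(a), on(b)}

grab(f,a); grab(f,b); tag(b)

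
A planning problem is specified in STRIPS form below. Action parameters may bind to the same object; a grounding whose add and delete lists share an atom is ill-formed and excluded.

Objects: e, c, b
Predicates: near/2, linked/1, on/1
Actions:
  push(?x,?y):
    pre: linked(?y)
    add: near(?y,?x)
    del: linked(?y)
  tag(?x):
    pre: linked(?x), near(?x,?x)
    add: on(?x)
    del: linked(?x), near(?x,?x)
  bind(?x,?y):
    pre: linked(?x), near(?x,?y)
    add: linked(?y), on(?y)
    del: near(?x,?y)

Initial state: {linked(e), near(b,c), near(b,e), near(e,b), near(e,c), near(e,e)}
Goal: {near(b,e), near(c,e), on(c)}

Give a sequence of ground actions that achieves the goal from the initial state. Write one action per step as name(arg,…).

1. bind(e,c)  →  {linked(c), linked(e), near(b,c), near(b,e), near(e,b), near(e,e), on(c)}
2. push(e,c)  →  {linked(e), near(b,c), near(b,e), near(c,e), near(e,b), near(e,e), on(c)}

bind(e,c); push(e,c)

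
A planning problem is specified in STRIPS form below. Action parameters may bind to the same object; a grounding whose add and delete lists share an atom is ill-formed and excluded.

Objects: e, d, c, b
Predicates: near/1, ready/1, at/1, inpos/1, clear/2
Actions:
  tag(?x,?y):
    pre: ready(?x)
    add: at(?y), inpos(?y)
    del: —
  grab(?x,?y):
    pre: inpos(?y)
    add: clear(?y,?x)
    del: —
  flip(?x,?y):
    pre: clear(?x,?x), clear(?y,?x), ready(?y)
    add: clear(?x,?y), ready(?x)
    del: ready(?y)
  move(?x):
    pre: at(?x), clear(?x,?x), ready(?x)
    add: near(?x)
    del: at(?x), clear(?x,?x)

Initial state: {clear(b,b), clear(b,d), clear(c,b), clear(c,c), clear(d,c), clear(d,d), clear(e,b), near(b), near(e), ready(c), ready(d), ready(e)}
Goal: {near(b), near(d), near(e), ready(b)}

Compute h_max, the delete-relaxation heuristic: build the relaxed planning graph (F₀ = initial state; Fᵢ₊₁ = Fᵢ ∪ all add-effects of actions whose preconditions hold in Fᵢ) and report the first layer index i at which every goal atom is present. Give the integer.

F0 = init (12 atoms)
F1 = F0 ∪ {at(b), at(c), at(d), at(e), clear(b,c), clear(b,e), clear(c,d), inpos(b), inpos(c), inpos(d), inpos(e), ready(b)}  (24 atoms)
F2 = F1 ∪ {clear(c,e), clear(d,b), clear(d,e), clear(e,c), clear(e,d), clear(e,e), near(c), near(d)}  (32 atoms)
goal ⊆ F2  ⇒  h_max = 2

2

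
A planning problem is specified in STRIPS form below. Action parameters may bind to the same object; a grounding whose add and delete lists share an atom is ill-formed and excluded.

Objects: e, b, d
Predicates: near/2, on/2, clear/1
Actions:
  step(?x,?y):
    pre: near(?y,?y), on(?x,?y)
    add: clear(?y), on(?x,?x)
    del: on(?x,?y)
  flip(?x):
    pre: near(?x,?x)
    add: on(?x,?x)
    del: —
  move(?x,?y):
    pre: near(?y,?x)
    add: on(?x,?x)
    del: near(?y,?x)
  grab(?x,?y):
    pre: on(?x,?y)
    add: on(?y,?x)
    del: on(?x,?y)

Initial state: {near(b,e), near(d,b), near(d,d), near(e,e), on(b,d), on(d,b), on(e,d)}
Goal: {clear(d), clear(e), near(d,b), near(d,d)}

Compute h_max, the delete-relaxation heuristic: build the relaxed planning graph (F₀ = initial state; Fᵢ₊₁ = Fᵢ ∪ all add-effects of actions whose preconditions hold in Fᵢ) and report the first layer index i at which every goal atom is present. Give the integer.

F0 = init (7 atoms)
F1 = F0 ∪ {clear(d), on(b,b), on(d,d), on(d,e), on(e,e)}  (12 atoms)
F2 = F1 ∪ {clear(e)}  (13 atoms)
goal ⊆ F2  ⇒  h_max = 2

2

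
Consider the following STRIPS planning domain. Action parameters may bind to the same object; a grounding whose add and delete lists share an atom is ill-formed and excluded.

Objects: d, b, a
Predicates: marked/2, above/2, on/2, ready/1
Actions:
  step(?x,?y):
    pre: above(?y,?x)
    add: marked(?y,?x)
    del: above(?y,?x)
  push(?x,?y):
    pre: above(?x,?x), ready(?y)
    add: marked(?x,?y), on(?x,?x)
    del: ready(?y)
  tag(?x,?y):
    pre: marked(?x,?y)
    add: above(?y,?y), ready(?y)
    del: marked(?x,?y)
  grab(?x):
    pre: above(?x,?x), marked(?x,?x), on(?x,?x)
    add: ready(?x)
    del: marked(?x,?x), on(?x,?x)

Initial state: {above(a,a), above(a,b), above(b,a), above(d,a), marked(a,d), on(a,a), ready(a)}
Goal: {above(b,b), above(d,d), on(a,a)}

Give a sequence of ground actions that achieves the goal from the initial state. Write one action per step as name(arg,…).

1. step(b,a)  →  {above(a,a), above(b,a), above(d,a), marked(a,b), marked(a,d), on(a,a), ready(a)}
2. tag(a,d)  →  {above(a,a), above(b,a), above(d,a), above(d,d), marked(a,b), on(a,a), ready(a), ready(d)}
3. tag(a,b)  →  {above(a,a), above(b,a), above(b,b), above(d,a), above(d,d), on(a,a), ready(a), ready(b), ready(d)}

step(b,a); tag(a,d); tag(a,b)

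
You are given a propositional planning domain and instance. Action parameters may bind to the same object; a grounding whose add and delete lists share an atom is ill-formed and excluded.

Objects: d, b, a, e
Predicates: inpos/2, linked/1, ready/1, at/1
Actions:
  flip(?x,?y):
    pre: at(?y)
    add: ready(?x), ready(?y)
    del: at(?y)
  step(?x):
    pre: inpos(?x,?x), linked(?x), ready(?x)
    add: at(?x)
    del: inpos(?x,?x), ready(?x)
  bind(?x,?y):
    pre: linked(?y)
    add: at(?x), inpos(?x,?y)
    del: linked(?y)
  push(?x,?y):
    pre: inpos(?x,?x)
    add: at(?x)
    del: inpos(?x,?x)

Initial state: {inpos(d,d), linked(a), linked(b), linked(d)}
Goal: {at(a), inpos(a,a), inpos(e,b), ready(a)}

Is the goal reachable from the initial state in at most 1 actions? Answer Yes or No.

No

1. bind(a,a)  →  {at(a), inpos(a,a), inpos(d,d), linked(b), linked(d)}
2. bind(e,b)  →  {at(a), at(e), inpos(a,a), inpos(d,d), inpos(e,b), linked(d)}
3. flip(a,e)  →  {at(a), inpos(a,a), inpos(d,d), inpos(e,b), linked(d), ready(a), ready(e)}
optimal plan length = 3; 3 > 1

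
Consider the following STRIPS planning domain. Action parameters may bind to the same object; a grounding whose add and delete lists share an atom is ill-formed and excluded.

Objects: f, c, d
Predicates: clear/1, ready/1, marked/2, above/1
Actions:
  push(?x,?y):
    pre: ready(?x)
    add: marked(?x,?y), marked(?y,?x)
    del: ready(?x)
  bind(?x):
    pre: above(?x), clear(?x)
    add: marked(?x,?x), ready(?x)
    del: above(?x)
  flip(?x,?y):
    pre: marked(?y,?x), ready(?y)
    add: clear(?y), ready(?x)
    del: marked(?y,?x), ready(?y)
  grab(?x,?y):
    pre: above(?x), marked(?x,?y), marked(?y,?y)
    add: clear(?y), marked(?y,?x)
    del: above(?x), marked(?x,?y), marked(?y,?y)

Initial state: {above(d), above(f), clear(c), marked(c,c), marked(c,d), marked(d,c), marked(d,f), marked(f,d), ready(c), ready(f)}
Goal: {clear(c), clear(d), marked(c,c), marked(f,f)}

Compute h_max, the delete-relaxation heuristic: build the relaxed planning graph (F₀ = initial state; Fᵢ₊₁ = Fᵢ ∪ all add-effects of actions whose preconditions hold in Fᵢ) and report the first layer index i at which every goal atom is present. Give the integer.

F0 = init (10 atoms)
F1 = F0 ∪ {clear(f), marked(c,f), marked(f,c), marked(f,f), ready(d)}  (15 atoms)
F2 = F1 ∪ {clear(d), marked(d,d)}  (17 atoms)
goal ⊆ F2  ⇒  h_max = 2

2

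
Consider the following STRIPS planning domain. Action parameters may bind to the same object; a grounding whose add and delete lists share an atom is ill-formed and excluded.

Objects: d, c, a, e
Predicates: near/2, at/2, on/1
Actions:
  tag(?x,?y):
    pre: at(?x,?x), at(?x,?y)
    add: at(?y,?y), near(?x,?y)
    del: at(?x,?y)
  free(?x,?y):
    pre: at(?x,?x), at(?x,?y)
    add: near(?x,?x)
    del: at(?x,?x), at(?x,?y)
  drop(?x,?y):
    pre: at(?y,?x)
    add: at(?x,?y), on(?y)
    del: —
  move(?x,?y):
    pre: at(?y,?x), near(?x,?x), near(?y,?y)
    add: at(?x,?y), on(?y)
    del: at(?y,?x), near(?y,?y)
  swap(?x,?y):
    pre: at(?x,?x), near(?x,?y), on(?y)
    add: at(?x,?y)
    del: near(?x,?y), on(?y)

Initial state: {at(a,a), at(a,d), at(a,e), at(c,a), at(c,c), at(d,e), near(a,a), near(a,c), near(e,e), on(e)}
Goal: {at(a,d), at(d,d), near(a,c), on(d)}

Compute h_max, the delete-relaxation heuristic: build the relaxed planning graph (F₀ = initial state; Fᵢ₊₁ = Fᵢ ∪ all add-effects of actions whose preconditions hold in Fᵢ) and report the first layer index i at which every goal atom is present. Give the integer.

1

F0 = init (10 atoms)
F1 = F0 ∪ {at(a,c), at(d,a), at(d,d), at(e,a), at(e,d), at(e,e), near(a,d), near(a,e), near(c,a), near(c,c), on(a), on(c), on(d)}  (23 atoms)
goal ⊆ F1  ⇒  h_max = 1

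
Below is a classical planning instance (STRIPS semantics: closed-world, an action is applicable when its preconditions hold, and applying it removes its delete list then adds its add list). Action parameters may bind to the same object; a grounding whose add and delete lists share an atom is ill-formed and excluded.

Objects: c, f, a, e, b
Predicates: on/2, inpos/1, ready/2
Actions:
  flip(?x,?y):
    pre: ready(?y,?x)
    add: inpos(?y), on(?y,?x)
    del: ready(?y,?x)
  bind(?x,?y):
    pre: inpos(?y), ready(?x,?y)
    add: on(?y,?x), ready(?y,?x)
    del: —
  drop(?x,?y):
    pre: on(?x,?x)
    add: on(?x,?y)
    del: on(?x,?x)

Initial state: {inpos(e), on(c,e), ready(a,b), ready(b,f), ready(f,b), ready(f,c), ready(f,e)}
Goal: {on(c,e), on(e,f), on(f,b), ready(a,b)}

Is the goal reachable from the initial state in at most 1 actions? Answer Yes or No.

1. flip(b,f)  →  {inpos(e), inpos(f), on(c,e), on(f,b), ready(a,b), ready(b,f), ready(f,c), ready(f,e)}
2. bind(f,e)  →  {inpos(e), inpos(f), on(c,e), on(e,f), on(f,b), ready(a,b), ready(b,f), ready(e,f), ready(f,c), ready(f,e)}
optimal plan length = 2; 2 > 1

No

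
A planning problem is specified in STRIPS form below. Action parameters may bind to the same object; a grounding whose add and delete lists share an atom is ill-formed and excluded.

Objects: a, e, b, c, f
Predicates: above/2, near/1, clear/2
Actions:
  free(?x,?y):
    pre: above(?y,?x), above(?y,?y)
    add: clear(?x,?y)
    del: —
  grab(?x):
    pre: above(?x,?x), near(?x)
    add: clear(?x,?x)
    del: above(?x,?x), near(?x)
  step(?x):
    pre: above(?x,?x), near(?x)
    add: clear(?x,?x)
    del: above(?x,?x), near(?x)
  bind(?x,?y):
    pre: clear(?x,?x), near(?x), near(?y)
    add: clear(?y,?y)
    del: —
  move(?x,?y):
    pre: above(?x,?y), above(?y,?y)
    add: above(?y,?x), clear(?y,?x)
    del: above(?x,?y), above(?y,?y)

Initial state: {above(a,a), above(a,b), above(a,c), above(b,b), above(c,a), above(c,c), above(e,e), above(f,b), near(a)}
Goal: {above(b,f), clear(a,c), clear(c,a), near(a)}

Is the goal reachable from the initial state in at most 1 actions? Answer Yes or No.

No

1. free(a,c)  →  {above(a,a), above(a,b), above(a,c), above(b,b), above(c,a), above(c,c), above(e,e), above(f,b), clear(a,c), near(a)}
2. free(c,a)  →  {above(a,a), above(a,b), above(a,c), above(b,b), above(c,a), above(c,c), above(e,e), above(f,b), clear(a,c), clear(c,a), near(a)}
3. move(f,b)  →  {above(a,a), above(a,b), above(a,c), above(b,f), above(c,a), above(c,c), above(e,e), clear(a,c), clear(b,f), clear(c,a), near(a)}
optimal plan length = 3; 3 > 1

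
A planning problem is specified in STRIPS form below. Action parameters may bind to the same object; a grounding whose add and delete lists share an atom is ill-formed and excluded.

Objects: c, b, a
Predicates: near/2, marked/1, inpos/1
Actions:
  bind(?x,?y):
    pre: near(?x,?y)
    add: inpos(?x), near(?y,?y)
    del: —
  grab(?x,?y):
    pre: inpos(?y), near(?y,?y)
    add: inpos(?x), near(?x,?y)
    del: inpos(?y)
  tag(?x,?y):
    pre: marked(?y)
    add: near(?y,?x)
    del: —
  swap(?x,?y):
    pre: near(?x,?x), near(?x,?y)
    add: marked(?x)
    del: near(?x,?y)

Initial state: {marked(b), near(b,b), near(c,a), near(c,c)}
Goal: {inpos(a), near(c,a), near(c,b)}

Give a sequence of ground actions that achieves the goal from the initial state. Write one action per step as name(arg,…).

1. bind(b,b)  →  {inpos(b), marked(b), near(b,b), near(c,a), near(c,c)}
2. grab(c,b)  →  {inpos(c), marked(b), near(b,b), near(c,a), near(c,b), near(c,c)}
3. grab(a,c)  →  {inpos(a), marked(b), near(a,c), near(b,b), near(c,a), near(c,b), near(c,c)}

bind(b,b); grab(c,b); grab(a,c)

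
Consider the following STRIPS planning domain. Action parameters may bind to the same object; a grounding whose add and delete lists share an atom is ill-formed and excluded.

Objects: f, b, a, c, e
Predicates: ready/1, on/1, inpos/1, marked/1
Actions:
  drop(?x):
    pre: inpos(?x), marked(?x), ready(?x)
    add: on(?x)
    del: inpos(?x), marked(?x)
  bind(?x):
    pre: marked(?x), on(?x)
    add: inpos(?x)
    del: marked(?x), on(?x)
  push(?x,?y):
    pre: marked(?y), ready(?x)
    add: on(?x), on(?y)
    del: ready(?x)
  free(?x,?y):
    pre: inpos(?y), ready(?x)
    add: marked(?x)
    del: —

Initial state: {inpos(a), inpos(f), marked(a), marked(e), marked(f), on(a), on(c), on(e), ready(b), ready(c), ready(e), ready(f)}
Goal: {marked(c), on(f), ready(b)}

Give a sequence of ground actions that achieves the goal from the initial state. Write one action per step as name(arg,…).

1. drop(f)  →  {inpos(a), marked(a), marked(e), on(a), on(c), on(e), on(f), ready(b), ready(c), ready(e), ready(f)}
2. free(c,a)  →  {inpos(a), marked(a), marked(c), marked(e), on(a), on(c), on(e), on(f), ready(b), ready(c), ready(e), ready(f)}

drop(f); free(c,a)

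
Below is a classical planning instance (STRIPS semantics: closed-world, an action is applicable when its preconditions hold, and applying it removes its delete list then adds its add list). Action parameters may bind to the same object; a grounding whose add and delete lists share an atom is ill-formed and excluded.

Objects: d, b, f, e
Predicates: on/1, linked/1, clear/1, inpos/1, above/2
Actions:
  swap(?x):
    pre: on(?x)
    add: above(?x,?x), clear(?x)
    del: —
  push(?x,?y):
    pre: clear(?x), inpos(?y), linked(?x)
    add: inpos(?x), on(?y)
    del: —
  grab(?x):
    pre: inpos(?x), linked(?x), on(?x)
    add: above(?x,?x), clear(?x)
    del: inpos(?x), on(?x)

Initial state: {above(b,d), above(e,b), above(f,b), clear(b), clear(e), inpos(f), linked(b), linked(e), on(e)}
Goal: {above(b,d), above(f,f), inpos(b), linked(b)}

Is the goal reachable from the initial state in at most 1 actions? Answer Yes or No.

1. push(b,f)  →  {above(b,d), above(e,b), above(f,b), clear(b), clear(e), inpos(b), inpos(f), linked(b), linked(e), on(e), on(f)}
2. swap(f)  →  {above(b,d), above(e,b), above(f,b), above(f,f), clear(b), clear(e), clear(f), inpos(b), inpos(f), linked(b), linked(e), on(e), on(f)}
optimal plan length = 2; 2 > 1

No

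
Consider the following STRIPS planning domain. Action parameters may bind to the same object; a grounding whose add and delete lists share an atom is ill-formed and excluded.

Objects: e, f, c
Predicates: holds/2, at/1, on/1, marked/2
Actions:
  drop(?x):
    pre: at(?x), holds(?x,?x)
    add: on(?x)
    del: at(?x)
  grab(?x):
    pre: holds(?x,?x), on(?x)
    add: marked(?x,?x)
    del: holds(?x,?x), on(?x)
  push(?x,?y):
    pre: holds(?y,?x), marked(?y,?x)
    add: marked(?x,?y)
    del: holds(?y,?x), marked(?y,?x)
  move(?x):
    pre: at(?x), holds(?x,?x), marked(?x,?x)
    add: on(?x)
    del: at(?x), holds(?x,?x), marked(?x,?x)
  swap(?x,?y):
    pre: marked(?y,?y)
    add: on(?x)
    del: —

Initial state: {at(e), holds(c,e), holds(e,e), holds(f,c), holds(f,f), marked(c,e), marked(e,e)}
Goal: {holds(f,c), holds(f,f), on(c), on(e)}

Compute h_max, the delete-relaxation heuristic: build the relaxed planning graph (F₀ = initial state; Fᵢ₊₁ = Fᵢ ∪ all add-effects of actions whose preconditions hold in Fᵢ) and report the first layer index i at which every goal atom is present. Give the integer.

F0 = init (7 atoms)
F1 = F0 ∪ {marked(e,c), on(c), on(e), on(f)}  (11 atoms)
goal ⊆ F1  ⇒  h_max = 1

1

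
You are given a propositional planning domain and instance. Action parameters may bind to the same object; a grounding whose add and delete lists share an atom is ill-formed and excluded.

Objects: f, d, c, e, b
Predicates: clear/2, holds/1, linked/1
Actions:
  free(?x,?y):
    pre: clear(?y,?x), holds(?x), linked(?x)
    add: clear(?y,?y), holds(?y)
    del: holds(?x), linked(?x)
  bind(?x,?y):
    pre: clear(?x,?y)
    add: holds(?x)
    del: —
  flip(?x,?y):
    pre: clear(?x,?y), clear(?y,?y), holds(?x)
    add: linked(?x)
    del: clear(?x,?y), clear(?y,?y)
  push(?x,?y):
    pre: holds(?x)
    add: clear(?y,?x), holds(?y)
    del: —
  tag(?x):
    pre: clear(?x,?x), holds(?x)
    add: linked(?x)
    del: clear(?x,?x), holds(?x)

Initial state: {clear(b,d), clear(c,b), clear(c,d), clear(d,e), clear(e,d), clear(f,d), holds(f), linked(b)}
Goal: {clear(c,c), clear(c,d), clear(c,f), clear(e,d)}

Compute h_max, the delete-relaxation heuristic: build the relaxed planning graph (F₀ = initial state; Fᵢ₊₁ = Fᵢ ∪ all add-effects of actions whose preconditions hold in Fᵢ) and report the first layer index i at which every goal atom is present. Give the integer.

F0 = init (8 atoms)
F1 = F0 ∪ {clear(b,f), clear(c,f), clear(d,f), clear(e,f), clear(f,f), holds(b), holds(c), holds(d), holds(e)}  (17 atoms)
F2 = F1 ∪ {clear(b,b), clear(b,c), clear(b,e), clear(c,c), clear(c,e), clear(d,b), clear(d,c), clear(d,d), clear(e,b), clear(e,c), clear(e,e), clear(f,b), clear(f,c), clear(f,e), linked(c), linked(d), linked(e), linked(f)}  (35 atoms)
goal ⊆ F2  ⇒  h_max = 2

2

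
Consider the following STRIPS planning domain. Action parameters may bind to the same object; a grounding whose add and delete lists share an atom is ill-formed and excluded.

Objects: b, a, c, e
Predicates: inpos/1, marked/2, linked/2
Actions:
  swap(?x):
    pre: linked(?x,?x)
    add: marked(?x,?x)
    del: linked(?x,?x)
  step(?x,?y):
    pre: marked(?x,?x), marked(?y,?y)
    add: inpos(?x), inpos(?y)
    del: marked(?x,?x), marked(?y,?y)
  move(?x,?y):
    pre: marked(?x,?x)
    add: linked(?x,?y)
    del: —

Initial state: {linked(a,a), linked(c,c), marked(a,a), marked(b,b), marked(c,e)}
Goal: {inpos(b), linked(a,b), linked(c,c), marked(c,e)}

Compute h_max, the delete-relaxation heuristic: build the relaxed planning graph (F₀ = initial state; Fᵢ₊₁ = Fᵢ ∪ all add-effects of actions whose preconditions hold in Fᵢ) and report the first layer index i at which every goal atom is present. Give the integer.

1

F0 = init (5 atoms)
F1 = F0 ∪ {inpos(a), inpos(b), linked(a,b), linked(a,c), linked(a,e), linked(b,a), linked(b,b), linked(b,c), linked(b,e), marked(c,c)}  (15 atoms)
goal ⊆ F1  ⇒  h_max = 1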